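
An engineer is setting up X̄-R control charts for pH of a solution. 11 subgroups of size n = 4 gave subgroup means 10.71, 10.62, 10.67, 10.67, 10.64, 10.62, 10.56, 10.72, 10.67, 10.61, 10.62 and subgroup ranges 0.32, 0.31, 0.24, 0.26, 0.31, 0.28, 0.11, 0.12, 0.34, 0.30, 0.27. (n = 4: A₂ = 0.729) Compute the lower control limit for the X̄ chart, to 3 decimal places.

10.457

X̄̄ = (10.71 + 10.62 + 10.67 + 10.67 + 10.64 + 10.62 + 10.56 + 10.72 + 10.67 + 10.61 + 10.62) / 11 = 117.1100 / 11 = 10.6464
R̄ = (0.32 + 0.31 + 0.24 + 0.26 + 0.31 + 0.28 + 0.11 + 0.12 + 0.34 + 0.30 + 0.27) / 11 = 2.8600 / 11 = 0.2600
LCL = X̄̄ − A₂·R̄ = 10.6464 − 0.729 × 0.2600 = 10.4568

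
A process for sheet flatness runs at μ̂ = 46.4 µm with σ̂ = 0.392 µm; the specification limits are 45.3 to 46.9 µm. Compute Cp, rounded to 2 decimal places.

Cp = (USL − LSL) / (6σ̂) = (46.9 − 45.3) / (6 × 0.392) = 1.6000 / 2.3520 = 0.6803

0.68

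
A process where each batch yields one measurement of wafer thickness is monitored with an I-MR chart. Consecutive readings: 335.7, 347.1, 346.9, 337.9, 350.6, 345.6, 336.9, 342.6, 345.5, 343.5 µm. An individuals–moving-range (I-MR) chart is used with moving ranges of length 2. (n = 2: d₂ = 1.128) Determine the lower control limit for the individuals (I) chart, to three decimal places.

X̄ = (335.7 + 347.1 + 346.9 + 337.9 + 350.6 + 345.6 + 336.9 + 342.6 + 345.5 + 343.5) / 10 = 343.2300
Moving ranges: 11.4, 0.2, 9.0, 12.7, 5.0, 8.7, 5.7, 2.9, 2.0; M̄R̄ = 57.6000 / 9 = 6.4000
LCL = X̄ − 3·M̄R̄/d₂ = 343.2300 − 3 × 6.4000 / 1.128 = 326.2087

326.209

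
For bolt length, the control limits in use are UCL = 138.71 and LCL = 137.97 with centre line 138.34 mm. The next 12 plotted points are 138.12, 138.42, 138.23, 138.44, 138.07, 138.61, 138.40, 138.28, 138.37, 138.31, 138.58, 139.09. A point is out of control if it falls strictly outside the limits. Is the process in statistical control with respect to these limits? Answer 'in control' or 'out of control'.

Compare each point to [137.97, 138.71]: sample 12 = 139.09 > UCL.

out of control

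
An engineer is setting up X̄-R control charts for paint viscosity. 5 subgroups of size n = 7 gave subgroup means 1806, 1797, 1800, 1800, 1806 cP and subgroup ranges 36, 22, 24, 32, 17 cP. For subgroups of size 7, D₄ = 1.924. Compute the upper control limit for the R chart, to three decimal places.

50.409

R̄ = (36 + 22 + 24 + 32 + 17) / 5 = 131.0000 / 5 = 26.2000
UCL_R = D₄·R̄ = 1.924 × 26.2000 = 50.4088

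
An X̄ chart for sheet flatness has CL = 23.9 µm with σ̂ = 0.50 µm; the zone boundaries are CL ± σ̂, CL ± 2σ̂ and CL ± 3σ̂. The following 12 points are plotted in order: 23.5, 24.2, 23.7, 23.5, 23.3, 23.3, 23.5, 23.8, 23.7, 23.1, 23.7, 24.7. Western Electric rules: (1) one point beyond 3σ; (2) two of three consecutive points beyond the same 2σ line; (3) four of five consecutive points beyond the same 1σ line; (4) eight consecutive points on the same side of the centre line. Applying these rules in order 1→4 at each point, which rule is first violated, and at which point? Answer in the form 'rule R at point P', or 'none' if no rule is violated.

Zone of each point (C = within 1σ̂, B = 1σ̂–2σ̂, A = 2σ̂–3σ̂, * = beyond 3σ̂; sign = side of CL): 1:-C, 2:+C, 3:-C, 4:-C, 5:-B, 6:-B, 7:-C, 8:-C, 9:-C, 10:-B, 11:-C, 12:+B
Rule 4 (eight consecutive points on the same side of the centre line) is satisfied at point 10.

rule 4 at point 10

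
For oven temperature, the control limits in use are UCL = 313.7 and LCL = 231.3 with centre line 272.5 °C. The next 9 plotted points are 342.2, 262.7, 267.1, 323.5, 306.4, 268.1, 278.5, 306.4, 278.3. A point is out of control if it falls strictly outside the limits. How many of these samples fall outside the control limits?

Compare each point to [231.3, 313.7]: sample 1 = 342.2 > UCL; sample 4 = 323.5 > UCL.

2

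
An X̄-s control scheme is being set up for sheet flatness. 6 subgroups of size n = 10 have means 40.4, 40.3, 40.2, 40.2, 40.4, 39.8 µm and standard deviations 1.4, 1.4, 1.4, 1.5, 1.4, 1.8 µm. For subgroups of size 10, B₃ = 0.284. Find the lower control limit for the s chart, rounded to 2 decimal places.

0.42

s̄ = (1.4 + 1.4 + 1.4 + 1.5 + 1.4 + 1.8) / 6 = 1.4833
LCL_s = B₃·s̄ = 0.284 × 1.4833 = 0.4213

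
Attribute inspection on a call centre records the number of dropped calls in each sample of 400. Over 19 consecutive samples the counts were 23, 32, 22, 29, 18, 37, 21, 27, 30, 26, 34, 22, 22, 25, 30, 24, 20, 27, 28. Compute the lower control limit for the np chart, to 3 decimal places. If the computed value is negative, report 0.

11.325

p̄ = Σdᵢ / (k·n) = 497 / (19 × 400) = 0.06539
LCL = np̄ − 3·√(np̄(1−p̄)) = 26.1579 − 3 × 4.9444 = 11.3246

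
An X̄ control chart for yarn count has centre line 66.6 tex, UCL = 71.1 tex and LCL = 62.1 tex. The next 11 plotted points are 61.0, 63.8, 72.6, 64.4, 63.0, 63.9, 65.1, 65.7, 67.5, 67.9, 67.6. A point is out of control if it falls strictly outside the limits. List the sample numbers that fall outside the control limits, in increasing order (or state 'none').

1, 3

Compare each point to [62.1, 71.1]: sample 1 = 61.0 < LCL; sample 3 = 72.6 > UCL.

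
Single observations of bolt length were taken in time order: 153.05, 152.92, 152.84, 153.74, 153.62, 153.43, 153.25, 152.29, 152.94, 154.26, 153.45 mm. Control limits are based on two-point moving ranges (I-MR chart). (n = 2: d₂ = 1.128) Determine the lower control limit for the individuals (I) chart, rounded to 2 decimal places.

151.83

X̄ = (153.05 + 152.92 + 152.84 + 153.74 + 153.62 + 153.43 + 153.25 + 152.29 + 152.94 + 154.26 + 153.45) / 11 = 153.2536
Moving ranges: 0.13, 0.08, 0.90, 0.12, 0.19, 0.18, 0.96, 0.65, 1.32, 0.81; M̄R̄ = 5.3400 / 10 = 0.5340
LCL = X̄ − 3·M̄R̄/d₂ = 153.2536 − 3 × 0.5340 / 1.128 = 151.8334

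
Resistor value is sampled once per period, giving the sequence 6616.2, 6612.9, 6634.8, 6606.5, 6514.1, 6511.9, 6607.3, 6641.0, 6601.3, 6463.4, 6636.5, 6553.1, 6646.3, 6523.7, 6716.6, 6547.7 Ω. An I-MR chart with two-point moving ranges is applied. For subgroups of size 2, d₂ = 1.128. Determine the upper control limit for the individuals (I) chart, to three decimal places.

X̄ = (6616.2 + 6612.9 + 6634.8 + 6606.5 + 6514.1 + 6511.9 + 6607.3 + 6641.0 + 6601.3 + 6463.4 + 6636.5 + 6553.1 + 6646.3 + 6523.7 + 6716.6 + 6547.7) / 16 = 6589.5813
Moving ranges: 3.3, 21.9, 28.3, 92.4, 2.2, 95.4, 33.7, 39.7, 137.9, 173.1, 83.4, 93.2, 122.6, 192.9, 168.9; M̄R̄ = 1288.9000 / 15 = 85.9267
UCL = X̄ + 3·M̄R̄/d₂ = 6589.5813 + 3 × 85.9267 / 1.128 = 6818.1096

6818.110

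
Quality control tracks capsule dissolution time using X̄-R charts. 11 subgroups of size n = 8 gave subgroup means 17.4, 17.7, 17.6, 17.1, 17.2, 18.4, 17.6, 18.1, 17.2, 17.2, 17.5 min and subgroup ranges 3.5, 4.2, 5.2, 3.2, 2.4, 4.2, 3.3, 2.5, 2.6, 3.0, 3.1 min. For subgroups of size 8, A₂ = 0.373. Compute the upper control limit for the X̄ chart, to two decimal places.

X̄̄ = (17.4 + 17.7 + 17.6 + 17.1 + 17.2 + 18.4 + 17.6 + 18.1 + 17.2 + 17.2 + 17.5) / 11 = 193.0000 / 11 = 17.5455
R̄ = (3.5 + 4.2 + 5.2 + 3.2 + 2.4 + 4.2 + 3.3 + 2.5 + 2.6 + 3.0 + 3.1) / 11 = 37.2000 / 11 = 3.3818
UCL = X̄̄ + A₂·R̄ = 17.5455 + 0.373 × 3.3818 = 18.8069

18.81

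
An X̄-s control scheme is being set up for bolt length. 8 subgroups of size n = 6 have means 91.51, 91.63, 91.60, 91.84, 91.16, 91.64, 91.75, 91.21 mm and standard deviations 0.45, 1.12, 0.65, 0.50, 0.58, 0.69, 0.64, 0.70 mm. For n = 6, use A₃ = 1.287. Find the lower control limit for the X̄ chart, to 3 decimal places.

X̄̄ = (91.51 + 91.63 + 91.60 + 91.84 + 91.16 + 91.64 + 91.75 + 91.21) / 8 = 91.5425
s̄ = (0.45 + 1.12 + 0.65 + 0.50 + 0.58 + 0.69 + 0.64 + 0.70) / 8 = 0.6663
LCL = X̄̄ − A₃·s̄ = 91.5425 − 1.287 × 0.6663 = 90.6850

90.685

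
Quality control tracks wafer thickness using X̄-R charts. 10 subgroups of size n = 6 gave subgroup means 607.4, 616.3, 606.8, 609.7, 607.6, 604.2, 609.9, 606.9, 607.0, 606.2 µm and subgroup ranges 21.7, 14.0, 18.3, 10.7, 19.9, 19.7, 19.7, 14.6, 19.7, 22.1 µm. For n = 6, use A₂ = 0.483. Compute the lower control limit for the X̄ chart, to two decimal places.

X̄̄ = (607.4 + 616.3 + 606.8 + 609.7 + 607.6 + 604.2 + 609.9 + 606.9 + 607.0 + 606.2) / 10 = 6082.0000 / 10 = 608.2000
R̄ = (21.7 + 14.0 + 18.3 + 10.7 + 19.9 + 19.7 + 19.7 + 14.6 + 19.7 + 22.1) / 10 = 180.4000 / 10 = 18.0400
LCL = X̄̄ − A₂·R̄ = 608.2000 − 0.483 × 18.0400 = 599.4867

599.49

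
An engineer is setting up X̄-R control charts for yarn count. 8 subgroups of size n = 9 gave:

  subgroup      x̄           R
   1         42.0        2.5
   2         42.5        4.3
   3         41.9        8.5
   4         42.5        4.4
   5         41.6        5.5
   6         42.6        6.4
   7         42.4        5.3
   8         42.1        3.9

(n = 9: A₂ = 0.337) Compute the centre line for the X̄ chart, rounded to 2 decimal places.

X̄̄ = (42.0 + 42.5 + 41.9 + 42.5 + 41.6 + 42.6 + 42.4 + 42.1) / 8 = 337.6000 / 8 = 42.2000
CL = X̄̄ = 42.2000

42.20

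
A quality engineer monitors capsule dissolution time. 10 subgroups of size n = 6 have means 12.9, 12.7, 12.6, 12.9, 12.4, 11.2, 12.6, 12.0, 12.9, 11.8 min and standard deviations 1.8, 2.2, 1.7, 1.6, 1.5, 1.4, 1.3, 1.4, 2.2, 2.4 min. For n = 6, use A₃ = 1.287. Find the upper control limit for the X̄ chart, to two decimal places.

14.65

X̄̄ = (12.9 + 12.7 + 12.6 + 12.9 + 12.4 + 11.2 + 12.6 + 12.0 + 12.9 + 11.8) / 10 = 12.4000
s̄ = (1.8 + 2.2 + 1.7 + 1.6 + 1.5 + 1.4 + 1.3 + 1.4 + 2.2 + 2.4) / 10 = 1.7500
UCL = X̄̄ + A₃·s̄ = 12.4000 + 1.287 × 1.7500 = 14.6523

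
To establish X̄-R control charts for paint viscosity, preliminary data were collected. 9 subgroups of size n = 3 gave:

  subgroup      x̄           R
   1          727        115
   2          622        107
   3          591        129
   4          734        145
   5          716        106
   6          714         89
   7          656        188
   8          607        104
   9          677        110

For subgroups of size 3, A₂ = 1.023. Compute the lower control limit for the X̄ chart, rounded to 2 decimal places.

547.32

X̄̄ = (727 + 622 + 591 + 734 + 716 + 714 + 656 + 607 + 677) / 9 = 6044.0000 / 9 = 671.5556
R̄ = (115 + 107 + 129 + 145 + 106 + 89 + 188 + 104 + 110) / 9 = 1093.0000 / 9 = 121.4444
LCL = X̄̄ − A₂·R̄ = 671.5556 − 1.023 × 121.4444 = 547.3179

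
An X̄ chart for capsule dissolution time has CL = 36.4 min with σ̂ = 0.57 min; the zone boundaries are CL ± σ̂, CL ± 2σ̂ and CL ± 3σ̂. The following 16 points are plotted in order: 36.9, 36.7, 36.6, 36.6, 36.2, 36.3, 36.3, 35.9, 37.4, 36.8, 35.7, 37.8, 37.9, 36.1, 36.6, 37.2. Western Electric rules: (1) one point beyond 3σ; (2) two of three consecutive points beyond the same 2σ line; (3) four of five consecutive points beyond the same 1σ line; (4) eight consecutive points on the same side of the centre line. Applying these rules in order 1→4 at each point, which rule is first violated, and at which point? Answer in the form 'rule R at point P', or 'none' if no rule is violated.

Zone of each point (C = within 1σ̂, B = 1σ̂–2σ̂, A = 2σ̂–3σ̂, * = beyond 3σ̂; sign = side of CL): 1:+C, 2:+C, 3:+C, 4:+C, 5:-C, 6:-C, 7:-C, 8:-C, 9:+B, 10:+C, 11:-B, 12:+A, 13:+A, 14:-C, 15:+C, 16:+B
Rule 2 (two of three consecutive points beyond the same 2σ limit) is satisfied at point 13.

rule 2 at point 13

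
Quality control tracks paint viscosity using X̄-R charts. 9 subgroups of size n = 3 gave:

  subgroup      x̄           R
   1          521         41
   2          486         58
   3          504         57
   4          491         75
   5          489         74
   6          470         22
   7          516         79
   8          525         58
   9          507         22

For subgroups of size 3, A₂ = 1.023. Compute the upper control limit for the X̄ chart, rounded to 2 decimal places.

556.24

X̄̄ = (521 + 486 + 504 + 491 + 489 + 470 + 516 + 525 + 507) / 9 = 4509.0000 / 9 = 501.0000
R̄ = (41 + 58 + 57 + 75 + 74 + 22 + 79 + 58 + 22) / 9 = 486.0000 / 9 = 54.0000
UCL = X̄̄ + A₂·R̄ = 501.0000 + 1.023 × 54.0000 = 556.2420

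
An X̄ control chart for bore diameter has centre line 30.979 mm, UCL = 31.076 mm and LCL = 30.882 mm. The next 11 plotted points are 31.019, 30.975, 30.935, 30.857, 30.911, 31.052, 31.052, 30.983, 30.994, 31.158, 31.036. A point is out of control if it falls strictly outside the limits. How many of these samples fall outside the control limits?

2

Compare each point to [30.882, 31.076]: sample 4 = 30.857 < LCL; sample 10 = 31.158 > UCL.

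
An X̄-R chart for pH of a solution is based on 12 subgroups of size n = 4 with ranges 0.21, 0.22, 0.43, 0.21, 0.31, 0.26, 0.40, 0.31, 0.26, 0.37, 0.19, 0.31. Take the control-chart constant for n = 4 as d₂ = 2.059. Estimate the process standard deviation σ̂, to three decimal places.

R̄ = (0.21 + 0.22 + 0.43 + 0.21 + 0.31 + 0.26 + 0.40 + 0.31 + 0.26 + 0.37 + 0.19 + 0.31) / 12 = 0.2900
σ̂ = R̄ / d₂ = 0.2900 / 2.059 = 0.1408

0.141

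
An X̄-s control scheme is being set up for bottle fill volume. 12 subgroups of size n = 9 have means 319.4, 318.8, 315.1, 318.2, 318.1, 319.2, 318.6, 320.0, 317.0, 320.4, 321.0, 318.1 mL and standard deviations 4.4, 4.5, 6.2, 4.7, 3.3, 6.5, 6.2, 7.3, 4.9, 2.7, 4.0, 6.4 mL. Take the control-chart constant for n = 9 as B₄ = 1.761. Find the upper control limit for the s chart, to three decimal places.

s̄ = (4.4 + 4.5 + 6.2 + 4.7 + 3.3 + 6.5 + 6.2 + 7.3 + 4.9 + 2.7 + 4.0 + 6.4) / 12 = 5.0917
UCL_s = B₄·s̄ = 1.761 × 5.0917 = 8.9664

8.966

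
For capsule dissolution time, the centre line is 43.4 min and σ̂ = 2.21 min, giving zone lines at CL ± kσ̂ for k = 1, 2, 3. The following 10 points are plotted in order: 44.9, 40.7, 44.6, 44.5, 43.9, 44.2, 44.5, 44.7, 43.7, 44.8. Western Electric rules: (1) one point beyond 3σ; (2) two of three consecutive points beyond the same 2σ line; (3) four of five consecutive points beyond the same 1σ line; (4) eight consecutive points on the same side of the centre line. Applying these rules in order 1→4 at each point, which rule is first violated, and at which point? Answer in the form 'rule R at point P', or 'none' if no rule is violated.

rule 4 at point 10

Zone of each point (C = within 1σ̂, B = 1σ̂–2σ̂, A = 2σ̂–3σ̂, * = beyond 3σ̂; sign = side of CL): 1:+C, 2:-B, 3:+C, 4:+C, 5:+C, 6:+C, 7:+C, 8:+C, 9:+C, 10:+C
Rule 4 (eight consecutive points on the same side of the centre line) is satisfied at point 10.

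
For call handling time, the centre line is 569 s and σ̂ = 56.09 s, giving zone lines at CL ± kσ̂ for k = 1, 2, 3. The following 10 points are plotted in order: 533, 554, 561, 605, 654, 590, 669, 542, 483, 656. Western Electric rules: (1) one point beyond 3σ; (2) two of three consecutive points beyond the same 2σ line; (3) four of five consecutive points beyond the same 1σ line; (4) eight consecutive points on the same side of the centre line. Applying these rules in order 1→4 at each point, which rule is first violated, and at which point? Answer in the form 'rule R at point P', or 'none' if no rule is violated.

none

Zone of each point (C = within 1σ̂, B = 1σ̂–2σ̂, A = 2σ̂–3σ̂, * = beyond 3σ̂; sign = side of CL): 1:-C, 2:-C, 3:-C, 4:+C, 5:+B, 6:+C, 7:+B, 8:-C, 9:-B, 10:+B
No rule fires across all 10 points.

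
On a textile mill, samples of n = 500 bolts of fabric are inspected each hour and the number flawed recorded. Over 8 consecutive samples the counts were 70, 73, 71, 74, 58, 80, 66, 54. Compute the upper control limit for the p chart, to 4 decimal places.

0.1826

p̄ = Σdᵢ / (k·n) = 546 / (8 × 500) = 0.13650
UCL = p̄ + 3·√(p̄(1−p̄)/n) = 0.13650 + 3 × √(0.13650×0.86350/500) = 0.13650 + 3 × 0.01535 = 0.18256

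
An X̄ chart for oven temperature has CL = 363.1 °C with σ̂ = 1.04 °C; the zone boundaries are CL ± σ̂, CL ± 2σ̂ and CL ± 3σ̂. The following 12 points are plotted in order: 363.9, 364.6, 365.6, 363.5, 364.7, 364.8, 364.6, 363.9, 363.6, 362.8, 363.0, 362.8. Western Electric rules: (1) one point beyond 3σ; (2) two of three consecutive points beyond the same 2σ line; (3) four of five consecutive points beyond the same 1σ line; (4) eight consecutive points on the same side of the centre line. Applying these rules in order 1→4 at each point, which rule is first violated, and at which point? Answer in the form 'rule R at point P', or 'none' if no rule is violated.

Zone of each point (C = within 1σ̂, B = 1σ̂–2σ̂, A = 2σ̂–3σ̂, * = beyond 3σ̂; sign = side of CL): 1:+C, 2:+B, 3:+A, 4:+C, 5:+B, 6:+B, 7:+B, 8:+C, 9:+C, 10:-C, 11:-C, 12:-C
Rule 3 (four of five consecutive points beyond the same 1σ limit) is satisfied at point 6.

rule 3 at point 6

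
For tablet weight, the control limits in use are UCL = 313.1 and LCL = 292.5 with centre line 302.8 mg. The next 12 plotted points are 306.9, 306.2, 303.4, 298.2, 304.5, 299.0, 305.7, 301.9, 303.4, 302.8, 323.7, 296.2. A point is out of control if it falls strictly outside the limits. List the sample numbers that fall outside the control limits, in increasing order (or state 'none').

11

Compare each point to [292.5, 313.1]: sample 11 = 323.7 > UCL.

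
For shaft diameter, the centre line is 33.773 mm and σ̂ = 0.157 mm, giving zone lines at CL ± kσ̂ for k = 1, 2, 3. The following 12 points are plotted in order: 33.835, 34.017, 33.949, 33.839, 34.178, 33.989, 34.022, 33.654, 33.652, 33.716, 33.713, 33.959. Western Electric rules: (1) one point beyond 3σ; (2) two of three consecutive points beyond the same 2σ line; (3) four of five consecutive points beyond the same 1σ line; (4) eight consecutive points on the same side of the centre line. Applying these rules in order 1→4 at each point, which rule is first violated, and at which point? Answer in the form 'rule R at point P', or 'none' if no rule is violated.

rule 3 at point 6

Zone of each point (C = within 1σ̂, B = 1σ̂–2σ̂, A = 2σ̂–3σ̂, * = beyond 3σ̂; sign = side of CL): 1:+C, 2:+B, 3:+B, 4:+C, 5:+A, 6:+B, 7:+B, 8:-C, 9:-C, 10:-C, 11:-C, 12:+B
Rule 3 (four of five consecutive points beyond the same 1σ limit) is satisfied at point 6.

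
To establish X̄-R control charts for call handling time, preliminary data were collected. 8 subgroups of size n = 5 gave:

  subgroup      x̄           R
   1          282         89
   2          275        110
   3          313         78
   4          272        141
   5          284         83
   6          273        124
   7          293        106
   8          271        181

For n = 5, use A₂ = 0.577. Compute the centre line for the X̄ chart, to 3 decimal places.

282.875

X̄̄ = (282 + 275 + 313 + 272 + 284 + 273 + 293 + 271) / 8 = 2263.0000 / 8 = 282.8750
CL = X̄̄ = 282.8750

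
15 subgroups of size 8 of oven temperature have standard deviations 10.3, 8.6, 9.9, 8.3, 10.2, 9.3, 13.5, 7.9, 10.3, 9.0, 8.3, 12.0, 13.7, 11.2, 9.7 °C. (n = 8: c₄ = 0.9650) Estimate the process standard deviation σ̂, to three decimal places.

s̄ = (10.3 + 8.6 + 9.9 + 8.3 + 10.2 + 9.3 + 13.5 + 7.9 + 10.3 + 9.0 + 8.3 + 12.0 + 13.7 + 11.2 + 9.7) / 15 = 10.1467
σ̂ = s̄ / c₄ = 10.1467 / 0.9650 = 10.5147

10.515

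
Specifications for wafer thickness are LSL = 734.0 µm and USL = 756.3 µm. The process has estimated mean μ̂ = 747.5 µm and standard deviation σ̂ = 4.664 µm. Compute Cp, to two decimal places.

0.80

Cp = (USL − LSL) / (6σ̂) = (756.3 − 734.0) / (6 × 4.664) = 22.3000 / 27.9840 = 0.7969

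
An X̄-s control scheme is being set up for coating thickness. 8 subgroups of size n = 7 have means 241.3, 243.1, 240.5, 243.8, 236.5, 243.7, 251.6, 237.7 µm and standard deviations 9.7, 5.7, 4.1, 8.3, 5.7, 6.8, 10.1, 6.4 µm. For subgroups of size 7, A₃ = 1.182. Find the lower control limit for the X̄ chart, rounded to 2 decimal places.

X̄̄ = (241.3 + 243.1 + 240.5 + 243.8 + 236.5 + 243.7 + 251.6 + 237.7) / 8 = 242.2750
s̄ = (9.7 + 5.7 + 4.1 + 8.3 + 5.7 + 6.8 + 10.1 + 6.4) / 8 = 7.1000
LCL = X̄̄ − A₃·s̄ = 242.2750 − 1.182 × 7.1000 = 233.8828

233.88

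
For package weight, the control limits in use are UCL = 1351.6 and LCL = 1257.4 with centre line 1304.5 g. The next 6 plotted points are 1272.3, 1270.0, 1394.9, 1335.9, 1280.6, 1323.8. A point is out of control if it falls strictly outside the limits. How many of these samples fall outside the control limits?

Compare each point to [1257.4, 1351.6]: sample 3 = 1394.9 > UCL.

1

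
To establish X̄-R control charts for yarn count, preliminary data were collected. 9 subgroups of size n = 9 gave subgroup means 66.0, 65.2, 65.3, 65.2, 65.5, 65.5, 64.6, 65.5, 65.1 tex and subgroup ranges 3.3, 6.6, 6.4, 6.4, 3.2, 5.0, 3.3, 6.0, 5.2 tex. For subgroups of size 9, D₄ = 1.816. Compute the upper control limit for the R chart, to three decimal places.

R̄ = (3.3 + 6.6 + 6.4 + 6.4 + 3.2 + 5.0 + 3.3 + 6.0 + 5.2) / 9 = 45.4000 / 9 = 5.0444
UCL_R = D₄·R̄ = 1.816 × 5.0444 = 9.1607

9.161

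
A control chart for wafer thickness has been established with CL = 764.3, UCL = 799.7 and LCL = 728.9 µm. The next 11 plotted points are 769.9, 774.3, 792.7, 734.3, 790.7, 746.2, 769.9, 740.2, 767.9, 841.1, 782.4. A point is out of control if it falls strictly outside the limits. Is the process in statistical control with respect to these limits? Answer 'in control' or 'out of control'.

Compare each point to [728.9, 799.7]: sample 10 = 841.1 > UCL.

out of control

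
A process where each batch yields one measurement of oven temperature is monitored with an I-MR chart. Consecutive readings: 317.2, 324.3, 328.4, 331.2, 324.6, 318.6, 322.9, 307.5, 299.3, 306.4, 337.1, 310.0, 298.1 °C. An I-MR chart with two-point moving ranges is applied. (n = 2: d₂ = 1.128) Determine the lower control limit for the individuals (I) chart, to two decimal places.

X̄ = (317.2 + 324.3 + 328.4 + 331.2 + 324.6 + 318.6 + 322.9 + 307.5 + 299.3 + 306.4 + 337.1 + 310.0 + 298.1) / 13 = 317.3538
Moving ranges: 7.1, 4.1, 2.8, 6.6, 6.0, 4.3, 15.4, 8.2, 7.1, 30.7, 27.1, 11.9; M̄R̄ = 131.3000 / 12 = 10.9417
LCL = X̄ − 3·M̄R̄/d₂ = 317.3538 − 3 × 10.9417 / 1.128 = 288.2537

288.25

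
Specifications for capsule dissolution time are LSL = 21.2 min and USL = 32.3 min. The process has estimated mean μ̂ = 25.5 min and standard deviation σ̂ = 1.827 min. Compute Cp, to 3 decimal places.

Cp = (USL − LSL) / (6σ̂) = (32.3 − 21.2) / (6 × 1.827) = 11.1000 / 10.9620 = 1.0126

1.013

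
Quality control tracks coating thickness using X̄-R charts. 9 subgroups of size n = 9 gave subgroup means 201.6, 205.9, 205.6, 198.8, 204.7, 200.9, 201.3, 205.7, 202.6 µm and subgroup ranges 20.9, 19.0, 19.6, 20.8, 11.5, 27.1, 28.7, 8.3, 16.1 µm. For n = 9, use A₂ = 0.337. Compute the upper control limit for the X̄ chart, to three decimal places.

X̄̄ = (201.6 + 205.9 + 205.6 + 198.8 + 204.7 + 200.9 + 201.3 + 205.7 + 202.6) / 9 = 1827.1000 / 9 = 203.0111
R̄ = (20.9 + 19.0 + 19.6 + 20.8 + 11.5 + 27.1 + 28.7 + 8.3 + 16.1) / 9 = 172.0000 / 9 = 19.1111
UCL = X̄̄ + A₂·R̄ = 203.0111 + 0.337 × 19.1111 = 209.4516

209.452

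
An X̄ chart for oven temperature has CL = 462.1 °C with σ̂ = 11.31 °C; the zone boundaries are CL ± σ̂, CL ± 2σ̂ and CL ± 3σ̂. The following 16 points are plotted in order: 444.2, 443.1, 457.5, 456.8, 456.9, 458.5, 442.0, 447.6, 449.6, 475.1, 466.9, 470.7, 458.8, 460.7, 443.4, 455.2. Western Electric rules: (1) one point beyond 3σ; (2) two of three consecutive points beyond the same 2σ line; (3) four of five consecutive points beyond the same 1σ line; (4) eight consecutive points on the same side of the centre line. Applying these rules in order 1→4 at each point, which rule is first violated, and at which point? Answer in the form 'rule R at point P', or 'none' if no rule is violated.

Zone of each point (C = within 1σ̂, B = 1σ̂–2σ̂, A = 2σ̂–3σ̂, * = beyond 3σ̂; sign = side of CL): 1:-B, 2:-B, 3:-C, 4:-C, 5:-C, 6:-C, 7:-B, 8:-B, 9:-B, 10:+B, 11:+C, 12:+C, 13:-C, 14:-C, 15:-B, 16:-C
Rule 4 (eight consecutive points on the same side of the centre line) is satisfied at point 8.

rule 4 at point 8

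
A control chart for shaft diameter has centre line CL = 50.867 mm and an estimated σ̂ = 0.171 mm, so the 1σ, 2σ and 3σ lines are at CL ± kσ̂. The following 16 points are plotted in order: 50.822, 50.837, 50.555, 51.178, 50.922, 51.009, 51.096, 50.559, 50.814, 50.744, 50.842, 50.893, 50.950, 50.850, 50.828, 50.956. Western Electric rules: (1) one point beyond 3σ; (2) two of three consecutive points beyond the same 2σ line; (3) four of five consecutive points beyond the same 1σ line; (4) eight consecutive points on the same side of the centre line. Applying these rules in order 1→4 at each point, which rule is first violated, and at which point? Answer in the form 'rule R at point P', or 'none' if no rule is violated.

Zone of each point (C = within 1σ̂, B = 1σ̂–2σ̂, A = 2σ̂–3σ̂, * = beyond 3σ̂; sign = side of CL): 1:-C, 2:-C, 3:-B, 4:+B, 5:+C, 6:+C, 7:+B, 8:-B, 9:-C, 10:-C, 11:-C, 12:+C, 13:+C, 14:-C, 15:-C, 16:+C
No rule fires across all 16 points.

none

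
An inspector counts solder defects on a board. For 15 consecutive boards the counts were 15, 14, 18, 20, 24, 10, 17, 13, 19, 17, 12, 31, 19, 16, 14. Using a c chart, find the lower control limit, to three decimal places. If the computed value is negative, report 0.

c̄ = (15 + 14 + 18 + 20 + 24 + 10 + 17 + 13 + 19 + 17 + 12 + 31 + 19 + 16 + 14) / 15 = 259 / 15 = 17.2667
LCL = c̄ − 3√c̄ = 17.2667 − 3 × 4.1553 = 4.8007

4.801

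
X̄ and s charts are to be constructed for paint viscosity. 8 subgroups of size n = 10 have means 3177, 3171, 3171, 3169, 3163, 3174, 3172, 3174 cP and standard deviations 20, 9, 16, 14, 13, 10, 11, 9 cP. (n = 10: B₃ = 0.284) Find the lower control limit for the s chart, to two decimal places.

3.62

s̄ = (20 + 9 + 16 + 14 + 13 + 10 + 11 + 9) / 8 = 12.7500
LCL_s = B₃·s̄ = 0.284 × 12.7500 = 3.6210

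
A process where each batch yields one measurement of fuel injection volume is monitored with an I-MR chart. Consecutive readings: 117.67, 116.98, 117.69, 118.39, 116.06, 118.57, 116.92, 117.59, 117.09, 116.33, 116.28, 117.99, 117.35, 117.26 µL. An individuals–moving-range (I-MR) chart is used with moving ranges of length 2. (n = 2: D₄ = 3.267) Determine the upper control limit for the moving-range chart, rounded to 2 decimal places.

Moving ranges: 0.69, 0.71, 0.70, 2.33, 2.51, 1.65, 0.67, 0.50, 0.76, 0.05, 1.71, 0.64, 0.09; M̄R̄ = 13.0100 / 13 = 1.0008
UCL_MR = D₄·M̄R̄ = 3.267 × 1.0008 = 3.2695

3.27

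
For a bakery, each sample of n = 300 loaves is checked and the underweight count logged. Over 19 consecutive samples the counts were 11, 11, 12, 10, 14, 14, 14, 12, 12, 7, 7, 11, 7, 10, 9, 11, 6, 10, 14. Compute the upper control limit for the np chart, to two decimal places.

p̄ = Σdᵢ / (k·n) = 202 / (19 × 300) = 0.03544
UCL = np̄ + 3·√(np̄(1−p̄)) = 10.6316 + 3 × √(10.6316×0.96456) = 10.6316 + 3 × 3.2023 = 20.2385

20.24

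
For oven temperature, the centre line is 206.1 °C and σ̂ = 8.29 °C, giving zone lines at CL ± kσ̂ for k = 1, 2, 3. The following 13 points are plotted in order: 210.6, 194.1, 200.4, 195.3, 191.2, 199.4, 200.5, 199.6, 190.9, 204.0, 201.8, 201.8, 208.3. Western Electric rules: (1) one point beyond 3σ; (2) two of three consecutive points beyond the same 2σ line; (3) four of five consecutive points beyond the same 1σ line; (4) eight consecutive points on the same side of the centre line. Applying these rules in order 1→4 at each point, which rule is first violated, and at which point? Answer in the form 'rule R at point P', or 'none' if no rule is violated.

rule 4 at point 9

Zone of each point (C = within 1σ̂, B = 1σ̂–2σ̂, A = 2σ̂–3σ̂, * = beyond 3σ̂; sign = side of CL): 1:+C, 2:-B, 3:-C, 4:-B, 5:-B, 6:-C, 7:-C, 8:-C, 9:-B, 10:-C, 11:-C, 12:-C, 13:+C
Rule 4 (eight consecutive points on the same side of the centre line) is satisfied at point 9.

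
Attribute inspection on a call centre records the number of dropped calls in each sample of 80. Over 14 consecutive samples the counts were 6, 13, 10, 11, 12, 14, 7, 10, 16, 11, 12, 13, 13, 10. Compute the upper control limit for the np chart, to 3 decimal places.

p̄ = Σdᵢ / (k·n) = 158 / (14 × 80) = 0.14107
UCL = np̄ + 3·√(np̄(1−p̄)) = 11.2857 + 3 × √(11.2857×0.85893) = 11.2857 + 3 × 3.1135 = 20.6261

20.626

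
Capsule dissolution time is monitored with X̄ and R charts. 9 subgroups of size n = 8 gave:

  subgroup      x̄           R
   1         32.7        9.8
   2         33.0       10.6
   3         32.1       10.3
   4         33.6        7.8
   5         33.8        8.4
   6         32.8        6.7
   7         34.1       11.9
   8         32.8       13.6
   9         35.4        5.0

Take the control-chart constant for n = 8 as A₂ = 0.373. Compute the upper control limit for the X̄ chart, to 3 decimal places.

36.852

X̄̄ = (32.7 + 33.0 + 32.1 + 33.6 + 33.8 + 32.8 + 34.1 + 32.8 + 35.4) / 9 = 300.3000 / 9 = 33.3667
R̄ = (9.8 + 10.6 + 10.3 + 7.8 + 8.4 + 6.7 + 11.9 + 13.6 + 5.0) / 9 = 84.1000 / 9 = 9.3444
UCL = X̄̄ + A₂·R̄ = 33.3667 + 0.373 × 9.3444 = 36.8521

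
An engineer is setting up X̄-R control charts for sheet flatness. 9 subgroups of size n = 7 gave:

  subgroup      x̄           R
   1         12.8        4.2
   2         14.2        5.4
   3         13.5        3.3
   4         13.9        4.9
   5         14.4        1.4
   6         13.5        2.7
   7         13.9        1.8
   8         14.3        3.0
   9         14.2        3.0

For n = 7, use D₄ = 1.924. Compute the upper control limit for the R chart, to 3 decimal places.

6.349

R̄ = (4.2 + 5.4 + 3.3 + 4.9 + 1.4 + 2.7 + 1.8 + 3.0 + 3.0) / 9 = 29.7000 / 9 = 3.3000
UCL_R = D₄·R̄ = 1.924 × 3.3000 = 6.3492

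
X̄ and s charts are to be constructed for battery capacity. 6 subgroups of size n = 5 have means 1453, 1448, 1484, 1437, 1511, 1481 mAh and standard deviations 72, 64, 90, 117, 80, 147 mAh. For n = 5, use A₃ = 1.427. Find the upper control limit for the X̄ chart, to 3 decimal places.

1604.565

X̄̄ = (1453 + 1448 + 1484 + 1437 + 1511 + 1481) / 6 = 1469.0000
s̄ = (72 + 64 + 90 + 117 + 80 + 147) / 6 = 95.0000
UCL = X̄̄ + A₃·s̄ = 1469.0000 + 1.427 × 95.0000 = 1604.5650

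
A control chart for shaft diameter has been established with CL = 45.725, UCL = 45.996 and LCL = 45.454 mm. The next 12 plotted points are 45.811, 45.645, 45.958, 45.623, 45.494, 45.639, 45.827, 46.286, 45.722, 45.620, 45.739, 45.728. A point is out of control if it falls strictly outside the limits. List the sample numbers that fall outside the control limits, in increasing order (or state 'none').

8

Compare each point to [45.454, 45.996]: sample 8 = 46.286 > UCL.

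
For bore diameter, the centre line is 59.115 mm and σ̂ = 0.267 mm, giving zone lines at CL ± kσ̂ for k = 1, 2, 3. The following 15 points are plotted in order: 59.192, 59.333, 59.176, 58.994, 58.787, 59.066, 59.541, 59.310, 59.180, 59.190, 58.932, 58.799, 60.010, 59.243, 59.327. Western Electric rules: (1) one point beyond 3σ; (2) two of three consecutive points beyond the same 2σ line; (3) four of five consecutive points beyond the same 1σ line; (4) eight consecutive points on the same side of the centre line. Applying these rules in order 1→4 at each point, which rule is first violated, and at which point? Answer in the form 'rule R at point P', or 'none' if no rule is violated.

Zone of each point (C = within 1σ̂, B = 1σ̂–2σ̂, A = 2σ̂–3σ̂, * = beyond 3σ̂; sign = side of CL): 1:+C, 2:+C, 3:+C, 4:-C, 5:-B, 6:-C, 7:+B, 8:+C, 9:+C, 10:+C, 11:-C, 12:-B, 13:+*, 14:+C, 15:+C
Rule 1 (one point beyond the 3σ limits) is satisfied at point 13.

rule 1 at point 13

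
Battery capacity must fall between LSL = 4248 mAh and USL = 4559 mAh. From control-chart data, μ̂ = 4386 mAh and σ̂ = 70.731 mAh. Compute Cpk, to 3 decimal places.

0.650

Cpu = (USL − μ̂) / (3σ̂) = (4559 − 4386) / (3 × 70.731) = 0.8153; Cpl = (μ̂ − LSL) / (3σ̂) = (4386 − 4248) / (3 × 70.731) = 0.6504; Cpk = min(Cpu, Cpl) = 0.6504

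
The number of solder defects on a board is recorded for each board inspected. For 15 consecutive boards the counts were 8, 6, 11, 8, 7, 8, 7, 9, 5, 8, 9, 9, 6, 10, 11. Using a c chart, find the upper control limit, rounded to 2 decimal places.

16.69

c̄ = (8 + 6 + 11 + 8 + 7 + 8 + 7 + 9 + 5 + 8 + 9 + 9 + 6 + 10 + 11) / 15 = 122 / 15 = 8.1333
UCL = c̄ + 3√c̄ = 8.1333 + 3 × √8.1333 = 8.1333 + 3 × 2.8519 = 16.6890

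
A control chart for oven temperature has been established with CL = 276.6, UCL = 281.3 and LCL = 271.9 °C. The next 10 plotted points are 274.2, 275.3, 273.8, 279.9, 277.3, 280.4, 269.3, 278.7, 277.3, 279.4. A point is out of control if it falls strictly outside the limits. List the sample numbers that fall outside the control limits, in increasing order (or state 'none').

Compare each point to [271.9, 281.3]: sample 7 = 269.3 < LCL.

7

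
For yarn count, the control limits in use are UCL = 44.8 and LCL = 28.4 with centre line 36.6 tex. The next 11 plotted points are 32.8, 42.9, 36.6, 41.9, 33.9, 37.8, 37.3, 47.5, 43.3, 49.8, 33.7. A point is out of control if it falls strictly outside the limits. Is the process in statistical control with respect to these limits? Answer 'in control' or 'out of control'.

Compare each point to [28.4, 44.8]: sample 8 = 47.5 > UCL; sample 10 = 49.8 > UCL.

out of control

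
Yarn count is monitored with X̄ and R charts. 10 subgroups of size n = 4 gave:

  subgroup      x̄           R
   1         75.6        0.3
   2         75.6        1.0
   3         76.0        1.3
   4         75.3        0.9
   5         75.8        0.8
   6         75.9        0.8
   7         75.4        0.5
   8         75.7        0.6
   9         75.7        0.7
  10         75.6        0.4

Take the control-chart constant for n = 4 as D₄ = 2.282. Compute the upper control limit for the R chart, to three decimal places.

1.666

R̄ = (0.3 + 1.0 + 1.3 + 0.9 + 0.8 + 0.8 + 0.5 + 0.6 + 0.7 + 0.4) / 10 = 7.3000 / 10 = 0.7300
UCL_R = D₄·R̄ = 2.282 × 0.7300 = 1.6659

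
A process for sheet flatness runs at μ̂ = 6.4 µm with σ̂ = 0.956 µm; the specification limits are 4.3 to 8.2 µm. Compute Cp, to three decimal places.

0.680

Cp = (USL − LSL) / (6σ̂) = (8.2 − 4.3) / (6 × 0.956) = 3.9000 / 5.7360 = 0.6799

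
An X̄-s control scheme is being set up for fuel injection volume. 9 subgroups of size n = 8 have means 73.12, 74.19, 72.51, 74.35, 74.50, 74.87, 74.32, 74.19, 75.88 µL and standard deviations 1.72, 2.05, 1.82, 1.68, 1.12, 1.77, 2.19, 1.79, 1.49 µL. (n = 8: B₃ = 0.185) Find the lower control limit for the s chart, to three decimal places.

0.321

s̄ = (1.72 + 2.05 + 1.82 + 1.68 + 1.12 + 1.77 + 2.19 + 1.79 + 1.49) / 9 = 1.7367
LCL_s = B₃·s̄ = 0.185 × 1.7367 = 0.3213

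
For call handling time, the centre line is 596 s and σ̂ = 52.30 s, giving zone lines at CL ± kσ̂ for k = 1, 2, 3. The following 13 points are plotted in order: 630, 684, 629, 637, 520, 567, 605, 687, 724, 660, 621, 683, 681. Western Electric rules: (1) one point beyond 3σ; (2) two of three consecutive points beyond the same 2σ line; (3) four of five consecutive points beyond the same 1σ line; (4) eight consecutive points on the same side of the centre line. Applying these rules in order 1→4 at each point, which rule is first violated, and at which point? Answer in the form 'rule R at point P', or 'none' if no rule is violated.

Zone of each point (C = within 1σ̂, B = 1σ̂–2σ̂, A = 2σ̂–3σ̂, * = beyond 3σ̂; sign = side of CL): 1:+C, 2:+B, 3:+C, 4:+C, 5:-B, 6:-C, 7:+C, 8:+B, 9:+A, 10:+B, 11:+C, 12:+B, 13:+B
Rule 3 (four of five consecutive points beyond the same 1σ limit) is satisfied at point 12.

rule 3 at point 12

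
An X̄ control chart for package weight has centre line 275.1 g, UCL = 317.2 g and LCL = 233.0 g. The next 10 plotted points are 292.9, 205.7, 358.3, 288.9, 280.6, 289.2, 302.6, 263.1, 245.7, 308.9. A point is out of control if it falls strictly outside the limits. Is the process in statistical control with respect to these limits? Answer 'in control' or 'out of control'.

out of control

Compare each point to [233.0, 317.2]: sample 2 = 205.7 < LCL; sample 3 = 358.3 > UCL.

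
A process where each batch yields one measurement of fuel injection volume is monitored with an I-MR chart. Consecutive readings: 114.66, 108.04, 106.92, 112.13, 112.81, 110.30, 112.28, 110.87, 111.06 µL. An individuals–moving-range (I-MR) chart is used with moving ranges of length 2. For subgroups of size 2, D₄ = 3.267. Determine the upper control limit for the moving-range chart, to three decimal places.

8.053

Moving ranges: 6.62, 1.12, 5.21, 0.68, 2.51, 1.98, 1.41, 0.19; M̄R̄ = 19.7200 / 8 = 2.4650
UCL_MR = D₄·M̄R̄ = 3.267 × 2.4650 = 8.0532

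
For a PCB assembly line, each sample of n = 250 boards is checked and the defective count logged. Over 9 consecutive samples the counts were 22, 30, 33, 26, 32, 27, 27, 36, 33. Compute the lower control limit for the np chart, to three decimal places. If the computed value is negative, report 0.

14.240

p̄ = Σdᵢ / (k·n) = 266 / (9 × 250) = 0.11822
LCL = np̄ − 3·√(np̄(1−p̄)) = 29.5556 − 3 × 5.1050 = 14.2404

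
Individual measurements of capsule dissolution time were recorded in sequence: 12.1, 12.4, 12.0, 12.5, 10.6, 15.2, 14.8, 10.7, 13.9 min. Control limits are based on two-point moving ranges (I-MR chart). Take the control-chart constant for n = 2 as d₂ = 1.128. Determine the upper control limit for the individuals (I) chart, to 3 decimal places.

X̄ = (12.1 + 12.4 + 12.0 + 12.5 + 10.6 + 15.2 + 14.8 + 10.7 + 13.9) / 9 = 12.6889
Moving ranges: 0.3, 0.4, 0.5, 1.9, 4.6, 0.4, 4.1, 3.2; M̄R̄ = 15.4000 / 8 = 1.9250
UCL = X̄ + 3·M̄R̄/d₂ = 12.6889 + 3 × 1.9250 / 1.128 = 17.8086

17.809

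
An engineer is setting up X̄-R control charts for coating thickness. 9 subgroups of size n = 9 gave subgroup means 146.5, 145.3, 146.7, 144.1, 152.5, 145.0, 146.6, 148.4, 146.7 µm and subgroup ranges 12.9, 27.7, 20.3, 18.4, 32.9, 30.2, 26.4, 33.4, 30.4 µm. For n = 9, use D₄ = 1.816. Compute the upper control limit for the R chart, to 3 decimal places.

R̄ = (12.9 + 27.7 + 20.3 + 18.4 + 32.9 + 30.2 + 26.4 + 33.4 + 30.4) / 9 = 232.6000 / 9 = 25.8444
UCL_R = D₄·R̄ = 1.816 × 25.8444 = 46.9335

46.934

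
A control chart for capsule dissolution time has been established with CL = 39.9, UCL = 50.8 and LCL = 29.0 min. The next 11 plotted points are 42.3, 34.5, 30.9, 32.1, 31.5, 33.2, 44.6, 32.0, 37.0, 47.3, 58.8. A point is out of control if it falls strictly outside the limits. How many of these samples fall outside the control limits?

Compare each point to [29.0, 50.8]: sample 11 = 58.8 > UCL.

1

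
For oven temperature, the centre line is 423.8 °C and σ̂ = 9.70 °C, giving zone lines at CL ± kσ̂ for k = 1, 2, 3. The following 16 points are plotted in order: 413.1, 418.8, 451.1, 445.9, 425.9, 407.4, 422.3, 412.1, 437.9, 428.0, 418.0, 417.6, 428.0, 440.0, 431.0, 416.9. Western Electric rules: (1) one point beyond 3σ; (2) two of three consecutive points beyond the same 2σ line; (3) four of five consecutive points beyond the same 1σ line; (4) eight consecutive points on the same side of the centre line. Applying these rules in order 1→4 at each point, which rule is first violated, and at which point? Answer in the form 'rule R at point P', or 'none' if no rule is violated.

Zone of each point (C = within 1σ̂, B = 1σ̂–2σ̂, A = 2σ̂–3σ̂, * = beyond 3σ̂; sign = side of CL): 1:-B, 2:-C, 3:+A, 4:+A, 5:+C, 6:-B, 7:-C, 8:-B, 9:+B, 10:+C, 11:-C, 12:-C, 13:+C, 14:+B, 15:+C, 16:-C
Rule 2 (two of three consecutive points beyond the same 2σ limit) is satisfied at point 4.

rule 2 at point 4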